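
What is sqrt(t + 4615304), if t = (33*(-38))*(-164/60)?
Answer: 3*sqrt(12829810)/5 ≈ 2149.1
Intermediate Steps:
t = 17138/5 (t = -(-1254)*164*(1/60) = -(-1254)*41/15 = -1254*(-41/15) = 17138/5 ≈ 3427.6)
sqrt(t + 4615304) = sqrt(17138/5 + 4615304) = sqrt(23093658/5) = 3*sqrt(12829810)/5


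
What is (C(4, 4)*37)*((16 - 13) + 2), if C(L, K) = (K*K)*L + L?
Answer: 12580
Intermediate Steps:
C(L, K) = L + L*K² (C(L, K) = K²*L + L = L*K² + L = L + L*K²)
(C(4, 4)*37)*((16 - 13) + 2) = ((4*(1 + 4²))*37)*((16 - 13) + 2) = ((4*(1 + 16))*37)*(3 + 2) = ((4*17)*37)*5 = (68*37)*5 = 2516*5 = 12580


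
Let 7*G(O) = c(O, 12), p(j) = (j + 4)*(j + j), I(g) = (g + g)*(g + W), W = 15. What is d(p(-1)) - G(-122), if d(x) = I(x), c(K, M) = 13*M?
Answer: -912/7 ≈ -130.29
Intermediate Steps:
I(g) = 2*g*(15 + g) (I(g) = (g + g)*(g + 15) = (2*g)*(15 + g) = 2*g*(15 + g))
p(j) = 2*j*(4 + j) (p(j) = (4 + j)*(2*j) = 2*j*(4 + j))
d(x) = 2*x*(15 + x)
G(O) = 156/7 (G(O) = (13*12)/7 = (1/7)*156 = 156/7)
d(p(-1)) - G(-122) = 2*(2*(-1)*(4 - 1))*(15 + 2*(-1)*(4 - 1)) - 1*156/7 = 2*(2*(-1)*3)*(15 + 2*(-1)*3) - 156/7 = 2*(-6)*(15 - 6) - 156/7 = 2*(-6)*9 - 156/7 = -108 - 156/7 = -912/7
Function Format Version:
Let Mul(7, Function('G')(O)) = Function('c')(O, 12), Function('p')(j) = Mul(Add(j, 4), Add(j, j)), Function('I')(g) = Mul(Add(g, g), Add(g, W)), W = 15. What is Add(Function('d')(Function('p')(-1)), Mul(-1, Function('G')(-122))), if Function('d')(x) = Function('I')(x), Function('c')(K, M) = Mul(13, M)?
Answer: Rational(-912, 7) ≈ -130.29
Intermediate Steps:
Function('I')(g) = Mul(2, g, Add(15, g)) (Function('I')(g) = Mul(Add(g, g), Add(g, 15)) = Mul(Mul(2, g), Add(15, g)) = Mul(2, g, Add(15, g)))
Function('p')(j) = Mul(2, j, Add(4, j)) (Function('p')(j) = Mul(Add(4, j), Mul(2, j)) = Mul(2, j, Add(4, j)))
Function('d')(x) = Mul(2, x, Add(15, x))
Function('G')(O) = Rational(156, 7) (Function('G')(O) = Mul(Rational(1, 7), Mul(13, 12)) = Mul(Rational(1, 7), 156) = Rational(156, 7))
Add(Function('d')(Function('p')(-1)), Mul(-1, Function('G')(-122))) = Add(Mul(2, Mul(2, -1, Add(4, -1)), Add(15, Mul(2, -1, Add(4, -1)))), Mul(-1, Rational(156, 7))) = Add(Mul(2, Mul(2, -1, 3), Add(15, Mul(2, -1, 3))), Rational(-156, 7)) = Add(Mul(2, -6, Add(15, -6)), Rational(-156, 7)) = Add(Mul(2, -6, 9), Rational(-156, 7)) = Add(-108, Rational(-156, 7)) = Rational(-912, 7)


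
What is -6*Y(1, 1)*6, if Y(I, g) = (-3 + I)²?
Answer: -144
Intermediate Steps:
-6*Y(1, 1)*6 = -6*(-3 + 1)²*6 = -6*(-2)²*6 = -6*4*6 = -24*6 = -144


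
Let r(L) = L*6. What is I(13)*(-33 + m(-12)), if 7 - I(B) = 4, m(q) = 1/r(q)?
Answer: -2377/24 ≈ -99.042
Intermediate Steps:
r(L) = 6*L
m(q) = 1/(6*q)
I(B) = 3 (I(B) = 7 - 1*4 = 7 - 4 = 3)
I(13)*(-33 + m(-12)) = 3*(-33 + (⅙)/(-12)) = 3*(-33 + (⅙)*(-1/12)) = 3*(-33 - 1/72) = 3*(-2377/72) = -2377/24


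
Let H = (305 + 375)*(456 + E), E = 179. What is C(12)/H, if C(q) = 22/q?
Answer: 11/2590800 ≈ 4.2458e-6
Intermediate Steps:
H = 431800 (H = (305 + 375)*(456 + 179) = 680*635 = 431800)
C(12)/H = (22/12)/431800 = (22*(1/12))*(1/431800) = (11/6)*(1/431800) = 11/2590800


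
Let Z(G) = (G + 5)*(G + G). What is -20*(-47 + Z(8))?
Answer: -3220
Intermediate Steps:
Z(G) = 2*G*(5 + G) (Z(G) = (5 + G)*(2*G) = 2*G*(5 + G))
-20*(-47 + Z(8)) = -20*(-47 + 2*8*(5 + 8)) = -20*(-47 + 2*8*13) = -20*(-47 + 208) = -20*161 = -3220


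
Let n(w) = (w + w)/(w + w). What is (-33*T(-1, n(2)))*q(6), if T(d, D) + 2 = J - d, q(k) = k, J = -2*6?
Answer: 2574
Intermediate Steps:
J = -12
n(w) = 1 (n(w) = (2*w)/((2*w)) = (2*w)*(1/(2*w)) = 1)
T(d, D) = -14 - d (T(d, D) = -2 + (-12 - d) = -14 - d)
(-33*T(-1, n(2)))*q(6) = -33*(-14 - 1*(-1))*6 = -33*(-14 + 1)*6 = -33*(-13)*6 = 429*6 = 2574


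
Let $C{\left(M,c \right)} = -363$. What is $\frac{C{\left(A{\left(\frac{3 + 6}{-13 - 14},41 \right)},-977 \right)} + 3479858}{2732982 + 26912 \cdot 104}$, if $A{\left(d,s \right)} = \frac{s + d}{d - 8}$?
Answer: $\frac{695899}{1106366} \approx 0.62899$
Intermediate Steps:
$A{\left(d,s \right)} = \frac{d + s}{-8 + d}$
$\frac{C{\left(A{\left(\frac{3 + 6}{-13 - 14},41 \right)},-977 \right)} + 3479858}{2732982 + 26912 \cdot 104} = \frac{-363 + 3479858}{2732982 + 26912 \cdot 104} = \frac{3479495}{2732982 + 2798848} = \frac{3479495}{5531830} = 3479495 \cdot \frac{1}{5531830} = \frac{695899}{1106366}$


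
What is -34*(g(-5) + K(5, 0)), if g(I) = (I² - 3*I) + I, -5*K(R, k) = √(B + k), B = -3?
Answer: -1190 + 34*I*√3/5 ≈ -1190.0 + 11.778*I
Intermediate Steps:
K(R, k) = -√(-3 + k)/5
g(I) = I² - 2*I
-34*(g(-5) + K(5, 0)) = -34*(-5*(-2 - 5) - √(-3 + 0)/5) = -34*(-5*(-7) - I*√3/5) = -34*(35 - I*√3/5) = -1190 + 34*I*√3/5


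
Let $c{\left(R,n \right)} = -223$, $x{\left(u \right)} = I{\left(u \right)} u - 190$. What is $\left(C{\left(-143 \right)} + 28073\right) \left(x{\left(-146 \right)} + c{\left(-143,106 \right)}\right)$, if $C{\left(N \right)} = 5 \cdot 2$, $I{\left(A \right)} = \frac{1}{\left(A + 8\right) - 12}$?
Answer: $- \frac{289273622}{25} \approx -1.1571 \cdot 10^{7}$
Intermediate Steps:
$I{\left(A \right)} = \frac{1}{-4 + A}$ ($I{\left(A \right)} = \frac{1}{\left(8 + A\right) - 12} = \frac{1}{-4 + A}$)
$C{\left(N \right)} = 10$
$x{\left(u \right)} = -190 + \frac{u}{-4 + u}$ ($x{\left(u \right)} = \frac{u}{-4 + u} - 190 = -190 + \frac{u}{-4 + u}$)
$\left(C{\left(-143 \right)} + 28073\right) \left(x{\left(-146 \right)} + c{\left(-143,106 \right)}\right) = \left(10 + 28073\right) \left(\frac{760 - -27594}{-4 - 146} - 223\right) = 28083 \left(\frac{760 + 27594}{-150} - 223\right) = 28083 \left(\left(- \frac{1}{150}\right) 28354 - 223\right) = 28083 \left(- \frac{14177}{75} - 223\right) = 28083 \left(- \frac{30902}{75}\right) = - \frac{289273622}{25}$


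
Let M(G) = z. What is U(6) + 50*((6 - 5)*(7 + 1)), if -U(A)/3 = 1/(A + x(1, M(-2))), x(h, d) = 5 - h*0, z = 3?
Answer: 4397/11 ≈ 399.73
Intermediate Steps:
M(G) = 3
x(h, d) = 5 (x(h, d) = 5 - 1*0 = 5 + 0 = 5)
U(A) = -3/(5 + A) (U(A) = -3/(A + 5) = -3/(5 + A))
U(6) + 50*((6 - 5)*(7 + 1)) = -3/(5 + 6) + 50*((6 - 5)*(7 + 1)) = -3/11 + 50*(1*8) = -3*1/11 + 50*8 = -3/11 + 400 = 4397/11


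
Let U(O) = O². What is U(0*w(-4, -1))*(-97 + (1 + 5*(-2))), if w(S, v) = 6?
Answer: 0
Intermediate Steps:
U(0*w(-4, -1))*(-97 + (1 + 5*(-2))) = (0*6)²*(-97 + (1 + 5*(-2))) = 0²*(-97 + (1 - 10)) = 0*(-97 - 9) = 0*(-106) = 0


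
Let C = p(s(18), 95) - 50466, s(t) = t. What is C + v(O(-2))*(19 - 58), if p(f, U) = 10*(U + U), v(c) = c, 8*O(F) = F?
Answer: -194225/4 ≈ -48556.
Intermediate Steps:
O(F) = F/8
p(f, U) = 20*U (p(f, U) = 10*(2*U) = 20*U)
C = -48566 (C = 20*95 - 50466 = 1900 - 50466 = -48566)
C + v(O(-2))*(19 - 58) = -48566 + ((⅛)*(-2))*(19 - 58) = -48566 - ¼*(-39) = -48566 + 39/4 = -194225/4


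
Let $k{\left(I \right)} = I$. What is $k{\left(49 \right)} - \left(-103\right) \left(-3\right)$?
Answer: $-260$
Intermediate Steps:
$k{\left(49 \right)} - \left(-103\right) \left(-3\right) = 49 - \left(-103\right) \left(-3\right) = 49 - 309 = -260$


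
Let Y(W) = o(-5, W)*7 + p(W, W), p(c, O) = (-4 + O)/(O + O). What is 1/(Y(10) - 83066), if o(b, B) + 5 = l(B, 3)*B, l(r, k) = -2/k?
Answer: -30/2494421 ≈ -1.2027e-5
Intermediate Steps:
p(c, O) = (-4 + O)/(2*O) (p(c, O) = (-4 + O)/((2*O)) = (-4 + O)*(1/(2*O)) = (-4 + O)/(2*O))
o(b, B) = -5 - 2*B/3 (o(b, B) = -5 + (-2/3)*B = -5 + (-2*1/3)*B = -5 - 2*B/3)
Y(W) = -35 - 14*W/3 + (-4 + W)/(2*W) (Y(W) = (-5 - 2*W/3)*7 + (-4 + W)/(2*W) = (-35 - 14*W/3) + (-4 + W)/(2*W) = -35 - 14*W/3 + (-4 + W)/(2*W))
1/(Y(10) - 83066) = 1/((-69/2 - 2/10 - 14/3*10) - 83066) = 1/((-69/2 - 2*1/10 - 140/3) - 83066) = 1/((-69/2 - 1/5 - 140/3) - 83066) = 1/(-2441/30 - 83066) = 1/(-2494421/30) = -30/2494421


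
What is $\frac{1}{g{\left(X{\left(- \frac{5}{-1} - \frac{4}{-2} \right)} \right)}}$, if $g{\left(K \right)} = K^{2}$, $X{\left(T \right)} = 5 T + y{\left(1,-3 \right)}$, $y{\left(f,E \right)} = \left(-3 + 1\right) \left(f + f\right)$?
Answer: $\frac{1}{961} \approx 0.0010406$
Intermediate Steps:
$y{\left(f,E \right)} = - 4 f$ ($y{\left(f,E \right)} = - 2 \cdot 2 f = - 4 f$)
$X{\left(T \right)} = -4 + 5 T$ ($X{\left(T \right)} = 5 T - 4 = -4 + 5 T$)
$\frac{1}{g{\left(X{\left(- \frac{5}{-1} - \frac{4}{-2} \right)} \right)}} = \frac{1}{\left(-4 + 5 \left(- \frac{5}{-1} - \frac{4}{-2}\right)\right)^{2}} = \frac{1}{\left(-4 + 5 \left(\left(-5\right) \left(-1\right) - -2\right)\right)^{2}} = \frac{1}{\left(-4 + 5 \left(5 + 2\right)\right)^{2}} = \frac{1}{\left(-4 + 5 \cdot 7\right)^{2}} = \frac{1}{\left(-4 + 35\right)^{2}} = \frac{1}{31^{2}} = \frac{1}{961}$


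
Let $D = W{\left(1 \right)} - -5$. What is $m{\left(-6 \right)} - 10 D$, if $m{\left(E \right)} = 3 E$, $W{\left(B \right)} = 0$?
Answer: $-68$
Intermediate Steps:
$D = 5$ ($D = 0 - -5 = 0 + 5 = 5$)
$m{\left(-6 \right)} - 10 D = 3 \left(-6\right) - 50 = -18 - 50 = -68$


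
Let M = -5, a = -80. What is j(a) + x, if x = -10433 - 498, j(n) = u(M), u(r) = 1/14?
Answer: -153033/14 ≈ -10931.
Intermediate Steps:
u(r) = 1/14
j(n) = 1/14
x = -10931
j(a) + x = 1/14 - 10931 = -153033/14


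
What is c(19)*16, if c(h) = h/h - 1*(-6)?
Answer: 112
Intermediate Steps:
c(h) = 7 (c(h) = 1 + 6 = 7)
c(19)*16 = 7*16 = 112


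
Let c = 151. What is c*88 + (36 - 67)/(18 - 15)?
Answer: 39833/3 ≈ 13278.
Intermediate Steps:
c*88 + (36 - 67)/(18 - 15) = 151*88 + (36 - 67)/(18 - 15) = 13288 - 31/3 = 39833/3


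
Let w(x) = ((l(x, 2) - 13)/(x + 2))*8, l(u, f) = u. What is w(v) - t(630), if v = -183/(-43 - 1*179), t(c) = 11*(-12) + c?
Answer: -111290/209 ≈ -532.49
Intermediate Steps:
t(c) = -132 + c
v = 61/74 (v = -183/(-43 - 179) = -183/(-222) = -183*(-1/222) = 61/74 ≈ 0.82432)
w(x) = 8*(-13 + x)/(2 + x) (w(x) = ((x - 13)/(x + 2))*8 = ((-13 + x)/(2 + x))*8 = 8*(-13 + x)/(2 + x))
w(v) - t(630) = 8*(-13 + 61/74)/(2 + 61/74) - (-132 + 630) = 8*(-901/74)/(209/74) - 1*498 = 8*(74/209)*(-901/74) - 498 = -7208/209 - 498 = -111290/209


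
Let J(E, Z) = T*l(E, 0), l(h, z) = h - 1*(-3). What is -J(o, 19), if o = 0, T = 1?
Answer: -3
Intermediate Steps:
l(h, z) = 3 + h (l(h, z) = h + 3 = 3 + h)
J(E, Z) = 3 + E (J(E, Z) = 1*(3 + E) = 3 + E)
-J(o, 19) = -(3 + 0) = -1*3 = -3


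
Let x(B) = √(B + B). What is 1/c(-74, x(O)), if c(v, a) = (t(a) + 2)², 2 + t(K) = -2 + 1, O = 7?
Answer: 1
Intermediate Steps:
x(B) = √2*√B (x(B) = √(2*B) = √2*√B)
t(K) = -3 (t(K) = -2 + (-2 + 1) = -2 - 1 = -3)
c(v, a) = 1 (c(v, a) = (-3 + 2)² = (-1)² = 1)
1/c(-74, x(O)) = 1/1 = 1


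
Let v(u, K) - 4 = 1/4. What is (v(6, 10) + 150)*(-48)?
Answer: -7404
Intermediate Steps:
v(u, K) = 17/4 (v(u, K) = 4 + 1/4 = 4 + ¼ = 17/4)
(v(6, 10) + 150)*(-48) = (17/4 + 150)*(-48) = (617/4)*(-48) = -7404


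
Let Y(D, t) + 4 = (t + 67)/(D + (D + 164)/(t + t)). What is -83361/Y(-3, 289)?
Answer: 131126853/212060 ≈ 618.35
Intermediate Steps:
Y(D, t) = -4 + (67 + t)/(D + (164 + D)/(2*t)) (Y(D, t) = -4 + (t + 67)/(D + (D + 164)/(t + t)) = -4 + (67 + t)/(D + (164 + D)/((2*t))) = -4 + (67 + t)/(D + (164 + D)*(1/(2*t))) = -4 + (67 + t)/(D + (164 + D)/(2*t)))
-83361/Y(-3, 289) = -83361*(164 - 3 + 2*(-3)*289)/(2*(-328 + 289**2 - 2*(-3) + 67*289 - 4*(-3)*289)) = -83361*(164 - 3 - 1734)/(2*(-328 + 83521 + 6 + 19363 + 3468)) = -83361/(2*106030/(-1573)) = -83361/(2*(-1/1573)*106030) = -83361/(-212060/1573) = -83361*(-1573/212060) = 131126853/212060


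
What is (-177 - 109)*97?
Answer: -27742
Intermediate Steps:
(-177 - 109)*97 = -286*97 = -27742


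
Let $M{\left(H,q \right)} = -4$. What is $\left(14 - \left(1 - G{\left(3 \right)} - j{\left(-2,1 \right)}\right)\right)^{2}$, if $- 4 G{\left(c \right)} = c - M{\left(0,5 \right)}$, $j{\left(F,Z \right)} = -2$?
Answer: $\frac{1369}{16} \approx 85.563$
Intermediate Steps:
$G{\left(c \right)} = -1 - \frac{c}{4}$ ($G{\left(c \right)} = - \frac{c - -4}{4} = - \frac{c + 4}{4} = - \frac{4 + c}{4} = -1 - \frac{c}{4}$)
$\left(14 - \left(1 - G{\left(3 \right)} - j{\left(-2,1 \right)}\right)\right)^{2} = \left(14 - \frac{19}{4}\right)^{2} = \left(\frac{37}{4}\right)^{2} = \frac{1369}{16}$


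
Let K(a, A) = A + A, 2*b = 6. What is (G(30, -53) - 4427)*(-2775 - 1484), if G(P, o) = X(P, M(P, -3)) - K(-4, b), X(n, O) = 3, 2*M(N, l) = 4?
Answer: 18867370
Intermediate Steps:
M(N, l) = 2 (M(N, l) = (½)*4 = 2)
b = 3 (b = (½)*6 = 3)
K(a, A) = 2*A
G(P, o) = -3 (G(P, o) = 3 - 2*3 = 3 - 1*6 = 3 - 6 = -3)
(G(30, -53) - 4427)*(-2775 - 1484) = (-3 - 4427)*(-2775 - 1484) = -4430*(-4259) = 18867370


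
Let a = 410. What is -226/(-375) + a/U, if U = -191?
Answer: -110584/71625 ≈ -1.5439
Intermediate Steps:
-226/(-375) + a/U = -226/(-375) + 410/(-191) = -226*(-1/375) + 410*(-1/191) = 226/375 - 410/191 = -110584/71625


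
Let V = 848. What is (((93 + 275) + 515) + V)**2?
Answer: 2996361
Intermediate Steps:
(((93 + 275) + 515) + V)**2 = (((93 + 275) + 515) + 848)**2 = ((368 + 515) + 848)**2 = (883 + 848)**2 = 1731**2 = 2996361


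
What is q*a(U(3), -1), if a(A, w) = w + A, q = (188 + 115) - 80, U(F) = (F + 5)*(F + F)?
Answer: 10481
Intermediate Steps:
U(F) = 2*F*(5 + F) (U(F) = (5 + F)*(2*F) = 2*F*(5 + F))
q = 223 (q = 303 - 80 = 223)
a(A, w) = A + w
q*a(U(3), -1) = 223*(2*3*(5 + 3) - 1) = 223*(2*3*8 - 1) = 223*(48 - 1) = 223*47 = 10481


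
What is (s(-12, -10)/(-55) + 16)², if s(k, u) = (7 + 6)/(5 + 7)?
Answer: 111239209/435600 ≈ 255.37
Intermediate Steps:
s(k, u) = 13/12
(s(-12, -10)/(-55) + 16)² = ((13/12)/(-55) + 16)² = ((13/12)*(-1/55) + 16)² = (-13/660 + 16)² = (10547/660)² = 111239209/435600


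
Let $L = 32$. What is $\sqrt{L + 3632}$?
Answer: $4 \sqrt{229} \approx 60.531$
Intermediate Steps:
$\sqrt{L + 3632} = \sqrt{32 + 3632} = \sqrt{3664} = 4 \sqrt{229}$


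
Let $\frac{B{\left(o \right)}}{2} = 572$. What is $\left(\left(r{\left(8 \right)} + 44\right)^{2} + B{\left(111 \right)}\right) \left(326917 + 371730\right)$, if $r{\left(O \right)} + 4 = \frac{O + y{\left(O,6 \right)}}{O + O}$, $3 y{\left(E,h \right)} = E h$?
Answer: $\frac{8009987855}{4} \approx 2.0025 \cdot 10^{9}$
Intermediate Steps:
$B{\left(o \right)} = 1144$ ($B{\left(o \right)} = 2 \cdot 572 = 1144$)
$y{\left(E,h \right)} = \frac{E h}{3}$
$r{\left(O \right)} = - \frac{5}{2}$ ($r{\left(O \right)} = -4 + \frac{O + \frac{1}{3} O 6}{O + O} = -4 + \frac{O + 2 O}{2 O} = -4 + 3 O \frac{1}{2 O} = -4 + \frac{3}{2} = - \frac{5}{2}$)
$\left(\left(r{\left(8 \right)} + 44\right)^{2} + B{\left(111 \right)}\right) \left(326917 + 371730\right) = \left(\left(- \frac{5}{2} + 44\right)^{2} + 1144\right) \left(326917 + 371730\right) = \left(\left(\frac{83}{2}\right)^{2} + 1144\right) 698647 = \left(\frac{6889}{4} + 1144\right) 698647 = \frac{11465}{4} \cdot 698647 = \frac{8009987855}{4}$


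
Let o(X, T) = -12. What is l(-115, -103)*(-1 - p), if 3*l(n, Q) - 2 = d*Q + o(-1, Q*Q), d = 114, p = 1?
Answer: 23504/3 ≈ 7834.7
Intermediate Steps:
l(n, Q) = -10/3 + 38*Q (l(n, Q) = ⅔ + (114*Q - 12)/3 = ⅔ + (-12 + 114*Q)/3 = ⅔ + (-4 + 38*Q) = -10/3 + 38*Q)
l(-115, -103)*(-1 - p) = (-10/3 + 38*(-103))*(-1 - 1*1) = (-10/3 - 3914)*(-1 - 1) = -11752/3*(-2) = 23504/3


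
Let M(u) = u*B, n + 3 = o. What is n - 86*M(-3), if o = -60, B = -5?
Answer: -1353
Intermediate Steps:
n = -63 (n = -3 - 60 = -63)
M(u) = -5*u (M(u) = u*(-5) = -5*u)
n - 86*M(-3) = -63 - (-430)*(-3) = -63 - 86*15 = -63 - 1290 = -1353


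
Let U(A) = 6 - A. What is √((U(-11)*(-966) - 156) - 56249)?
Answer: I*√72827 ≈ 269.86*I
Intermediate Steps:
√((U(-11)*(-966) - 156) - 56249) = √(((6 - 1*(-11))*(-966) - 156) - 56249) = √(((6 + 11)*(-966) - 156) - 56249) = √((17*(-966) - 156) - 56249) = √((-16422 - 156) - 56249) = √(-16578 - 56249) = √(-72827) = I*√72827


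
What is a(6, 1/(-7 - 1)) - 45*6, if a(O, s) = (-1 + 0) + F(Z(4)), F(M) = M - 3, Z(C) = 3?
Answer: -271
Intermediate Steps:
F(M) = -3 + M
a(O, s) = -1 (a(O, s) = (-1 + 0) + (-3 + 3) = -1 + 0 = -1)
a(6, 1/(-7 - 1)) - 45*6 = -1 - 45*6 = -1 - 270 = -271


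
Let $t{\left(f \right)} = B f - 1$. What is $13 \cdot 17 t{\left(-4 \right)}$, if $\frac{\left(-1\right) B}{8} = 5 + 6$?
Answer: $77571$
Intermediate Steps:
$B = -88$ ($B = - 8 \left(5 + 6\right) = \left(-8\right) 11 = -88$)
$t{\left(f \right)} = -1 - 88 f$ ($t{\left(f \right)} = - 88 f - 1 = -1 - 88 f$)
$13 \cdot 17 t{\left(-4 \right)} = 13 \cdot 17 \left(-1 - -352\right) = 221 \left(-1 + 352\right) = 221 \cdot 351 = 77571$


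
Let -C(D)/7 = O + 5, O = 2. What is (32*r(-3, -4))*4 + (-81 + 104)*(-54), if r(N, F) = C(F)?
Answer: -7514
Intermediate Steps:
C(D) = -49 (C(D) = -7*(2 + 5) = -7*7 = -49)
r(N, F) = -49
(32*r(-3, -4))*4 + (-81 + 104)*(-54) = (32*(-49))*4 + (-81 + 104)*(-54) = -1568*4 + 23*(-54) = -6272 - 1242 = -7514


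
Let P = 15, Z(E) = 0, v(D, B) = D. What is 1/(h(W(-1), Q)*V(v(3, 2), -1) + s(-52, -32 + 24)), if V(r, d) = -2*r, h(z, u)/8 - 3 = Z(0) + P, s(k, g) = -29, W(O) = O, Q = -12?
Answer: -1/893 ≈ -0.0011198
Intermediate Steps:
h(z, u) = 144 (h(z, u) = 24 + 8*(0 + 15) = 24 + 8*15 = 24 + 120 = 144)
1/(h(W(-1), Q)*V(v(3, 2), -1) + s(-52, -32 + 24)) = 1/(144*(-2*3) - 29) = 1/(144*(-6) - 29) = 1/(-864 - 29) = 1/(-893) = -1/893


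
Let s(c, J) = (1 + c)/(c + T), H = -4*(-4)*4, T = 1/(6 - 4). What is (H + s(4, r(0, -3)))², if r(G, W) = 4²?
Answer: 343396/81 ≈ 4239.5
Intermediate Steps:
r(G, W) = 16
T = ½ (T = 1/2 = ½ ≈ 0.50000)
H = 64 (H = 16*4 = 64)
s(c, J) = (1 + c)/(½ + c) (s(c, J) = (1 + c)/(c + ½) = (1 + c)/(½ + c))
(H + s(4, r(0, -3)))² = (64 + 2*(1 + 4)/(1 + 2*4))² = (64 + 2*5/(1 + 8))² = (64 + 2*5/9)² = (64 + 2*(⅑)*5)² = (64 + 10/9)² = (586/9)² = 343396/81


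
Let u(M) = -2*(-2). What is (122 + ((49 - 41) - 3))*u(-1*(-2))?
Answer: 508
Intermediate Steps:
u(M) = 4
(122 + ((49 - 41) - 3))*u(-1*(-2)) = (122 + ((49 - 41) - 3))*4 = (122 + (8 - 3))*4 = (122 + 5)*4 = 127*4 = 508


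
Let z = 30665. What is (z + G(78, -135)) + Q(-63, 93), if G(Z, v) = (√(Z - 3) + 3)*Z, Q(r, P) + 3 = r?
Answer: 30833 + 390*√3 ≈ 31509.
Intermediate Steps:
Q(r, P) = -3 + r
G(Z, v) = Z*(3 + √(-3 + Z)) (G(Z, v) = (√(-3 + Z) + 3)*Z = (3 + √(-3 + Z))*Z = Z*(3 + √(-3 + Z)))
(z + G(78, -135)) + Q(-63, 93) = (30665 + 78*(3 + √(-3 + 78))) + (-3 - 63) = (30665 + 78*(3 + √75)) - 66 = (30665 + 78*(3 + 5*√3)) - 66 = (30665 + (234 + 390*√3)) - 66 = (30899 + 390*√3) - 66 = 30833 + 390*√3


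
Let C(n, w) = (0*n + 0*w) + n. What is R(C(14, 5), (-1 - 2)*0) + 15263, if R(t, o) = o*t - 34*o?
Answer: 15263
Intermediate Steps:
C(n, w) = n (C(n, w) = (0 + 0) + n = 0 + n = n)
R(t, o) = -34*o + o*t
R(C(14, 5), (-1 - 2)*0) + 15263 = ((-1 - 2)*0)*(-34 + 14) + 15263 = -3*0*(-20) + 15263 = 0*(-20) + 15263 = 0 + 15263 = 15263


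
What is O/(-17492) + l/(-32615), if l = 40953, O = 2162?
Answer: -35766523/25931890 ≈ -1.3792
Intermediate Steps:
O/(-17492) + l/(-32615) = 2162/(-17492) + 40953/(-32615) = 2162*(-1/17492) + 40953*(-1/32615) = -1081/8746 - 3723/2965 = -35766523/25931890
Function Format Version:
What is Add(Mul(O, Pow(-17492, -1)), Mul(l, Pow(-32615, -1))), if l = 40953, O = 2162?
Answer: Rational(-35766523, 25931890) ≈ -1.3792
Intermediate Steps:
Add(Mul(O, Pow(-17492, -1)), Mul(l, Pow(-32615, -1))) = Add(Mul(2162, Pow(-17492, -1)), Mul(40953, Pow(-32615, -1))) = Add(Mul(2162, Rational(-1, 17492)), Mul(40953, Rational(-1, 32615))) = Add(Rational(-1081, 8746), Rational(-3723, 2965)) = Rational(-35766523, 25931890)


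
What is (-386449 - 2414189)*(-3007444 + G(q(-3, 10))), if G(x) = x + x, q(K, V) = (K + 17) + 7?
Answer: 8422644322476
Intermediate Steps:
q(K, V) = 24 + K (q(K, V) = (17 + K) + 7 = 24 + K)
G(x) = 2*x
(-386449 - 2414189)*(-3007444 + G(q(-3, 10))) = (-386449 - 2414189)*(-3007444 + 2*(24 - 3)) = -2800638*(-3007444 + 2*21) = -2800638*(-3007444 + 42) = -2800638*(-3007402) = 8422644322476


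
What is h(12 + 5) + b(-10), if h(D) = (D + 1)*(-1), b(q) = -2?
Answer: -20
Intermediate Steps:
h(D) = -1 - D (h(D) = (1 + D)*(-1) = -1 - D)
h(12 + 5) + b(-10) = (-1 - (12 + 5)) - 2 = (-1 - 1*17) - 2 = (-1 - 17) - 2 = -18 - 2 = -20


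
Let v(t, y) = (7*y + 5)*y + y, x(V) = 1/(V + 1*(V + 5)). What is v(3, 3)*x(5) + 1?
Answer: 32/5 ≈ 6.4000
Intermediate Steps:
x(V) = 1/(5 + 2*V) (x(V) = 1/(V + 1*(5 + V)) = 1/(V + (5 + V)) = 1/(5 + 2*V))
v(t, y) = y + y*(5 + 7*y) (v(t, y) = (5 + 7*y)*y + y = y*(5 + 7*y) + y = y + y*(5 + 7*y))
v(3, 3)*x(5) + 1 = (3*(6 + 7*3))/(5 + 2*5) + 1 = (3*(6 + 21))/(5 + 10) + 1 = (3*27)/15 + 1 = 81*(1/15) + 1 = 27/5 + 1 = 32/5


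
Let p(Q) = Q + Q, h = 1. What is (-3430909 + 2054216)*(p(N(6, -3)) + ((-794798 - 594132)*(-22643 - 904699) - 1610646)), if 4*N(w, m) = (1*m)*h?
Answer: -3546392868868789725/2 ≈ -1.7732e+18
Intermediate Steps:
N(w, m) = m/4 (N(w, m) = ((1*m)*1)/4 = (m*1)/4 = m/4)
p(Q) = 2*Q
(-3430909 + 2054216)*(p(N(6, -3)) + ((-794798 - 594132)*(-22643 - 904699) - 1610646)) = (-3430909 + 2054216)*(2*((¼)*(-3)) + ((-794798 - 594132)*(-22643 - 904699) - 1610646)) = -1376693*(2*(-¾) + (-1388930*(-927342) - 1610646)) = -1376693*(-3/2 + (1288013124060 - 1610646)) = -1376693*(-3/2 + 1288011513414) = -1376693*2576023026825/2 = -3546392868868789725/2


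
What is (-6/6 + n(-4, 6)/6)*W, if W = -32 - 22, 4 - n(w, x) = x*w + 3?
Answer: -171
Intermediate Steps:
n(w, x) = 1 - w*x (n(w, x) = 4 - (x*w + 3) = 4 - (w*x + 3) = 4 - (3 + w*x) = 4 + (-3 - w*x) = 1 - w*x)
W = -54
(-6/6 + n(-4, 6)/6)*W = (-6/6 + (1 - 1*(-4)*6)/6)*(-54) = (-6*1/6 + (1 + 24)*(1/6))*(-54) = (-1 + 25*(1/6))*(-54) = (-1 + 25/6)*(-54) = (19/6)*(-54) = -171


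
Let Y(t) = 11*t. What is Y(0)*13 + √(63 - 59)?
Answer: 2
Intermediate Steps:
Y(0)*13 + √(63 - 59) = (11*0)*13 + √(63 - 59) = 0*13 + √4 = 0 + 2 = 2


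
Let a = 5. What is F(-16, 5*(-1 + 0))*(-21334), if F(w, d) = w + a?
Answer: 234674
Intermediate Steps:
F(w, d) = 5 + w (F(w, d) = w + 5 = 5 + w)
F(-16, 5*(-1 + 0))*(-21334) = (5 - 16)*(-21334) = -11*(-21334) = 234674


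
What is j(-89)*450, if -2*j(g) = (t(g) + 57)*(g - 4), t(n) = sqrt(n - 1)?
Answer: 1192725 + 62775*I*sqrt(10) ≈ 1.1927e+6 + 1.9851e+5*I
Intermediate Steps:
t(n) = sqrt(-1 + n)
j(g) = -(-4 + g)*(57 + sqrt(-1 + g))/2 (j(g) = -(sqrt(-1 + g) + 57)*(g - 4)/2 = -(57 + sqrt(-1 + g))*(-4 + g)/2 = -(-4 + g)*(57 + sqrt(-1 + g))/2)
j(-89)*450 = (114 + 2*sqrt(-1 - 89) - 57/2*(-89) - 1/2*(-89)*sqrt(-1 - 89))*450 = (114 + 2*sqrt(-90) + 5073/2 - 1/2*(-89)*sqrt(-90))*450 = (114 + 2*(3*I*sqrt(10)) + 5073/2 - 1/2*(-89)*3*I*sqrt(10))*450 = (114 + 6*I*sqrt(10) + 5073/2 + 267*I*sqrt(10)/2)*450 = (5301/2 + 279*I*sqrt(10)/2)*450 = 1192725 + 62775*I*sqrt(10)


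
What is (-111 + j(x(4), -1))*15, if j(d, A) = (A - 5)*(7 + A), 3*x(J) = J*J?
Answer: -2205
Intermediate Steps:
x(J) = J**2/3 (x(J) = (J*J)/3 = J**2/3)
j(d, A) = (-5 + A)*(7 + A)
(-111 + j(x(4), -1))*15 = (-111 + (-35 + (-1)**2 + 2*(-1)))*15 = (-111 + (-35 + 1 - 2))*15 = (-111 - 36)*15 = -147*15 = -2205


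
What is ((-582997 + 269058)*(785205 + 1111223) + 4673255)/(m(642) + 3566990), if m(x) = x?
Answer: -595358036637/3567632 ≈ -1.6688e+5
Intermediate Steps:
((-582997 + 269058)*(785205 + 1111223) + 4673255)/(m(642) + 3566990) = ((-582997 + 269058)*(785205 + 1111223) + 4673255)/(642 + 3566990) = (-313939*1896428 + 4673255)/3567632 = (-595362709892 + 4673255)*(1/3567632) = -595358036637*1/3567632 = -595358036637/3567632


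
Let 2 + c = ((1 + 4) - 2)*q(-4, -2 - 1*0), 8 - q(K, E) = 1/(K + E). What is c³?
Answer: 91125/8 ≈ 11391.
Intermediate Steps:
q(K, E) = 8 - 1/(E + K) (q(K, E) = 8 - 1/(K + E) = 8 - 1/(E + K))
c = 45/2 (c = -2 + ((1 + 4) - 2)*((-1 + 8*(-2 - 1*0) + 8*(-4))/((-2 - 1*0) - 4)) = -2 + (5 - 2)*((-1 + 8*(-2 + 0) - 32)/((-2 + 0) - 4)) = -2 + 3*((-1 + 8*(-2) - 32)/(-2 - 4)) = -2 + 3*((-1 - 16 - 32)/(-6)) = -2 + 3*(-⅙*(-49)) = -2 + 3*(49/6) = -2 + 49/2 = 45/2 ≈ 22.500)
c³ = (45/2)³ = 91125/8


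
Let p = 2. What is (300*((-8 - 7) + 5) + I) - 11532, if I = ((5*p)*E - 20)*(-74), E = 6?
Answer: -17492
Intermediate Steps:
I = -2960 (I = ((5*2)*6 - 20)*(-74) = (10*6 - 20)*(-74) = (60 - 20)*(-74) = 40*(-74) = -2960)
(300*((-8 - 7) + 5) + I) - 11532 = (300*((-8 - 7) + 5) - 2960) - 11532 = (300*(-15 + 5) - 2960) - 11532 = (300*(-10) - 2960) - 11532 = (-3000 - 2960) - 11532 = -5960 - 11532 = -17492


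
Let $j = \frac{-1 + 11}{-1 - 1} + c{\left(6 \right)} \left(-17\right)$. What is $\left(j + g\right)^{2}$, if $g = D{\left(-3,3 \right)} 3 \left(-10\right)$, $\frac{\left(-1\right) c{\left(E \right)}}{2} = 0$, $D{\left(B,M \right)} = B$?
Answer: $7225$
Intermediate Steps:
$c{\left(E \right)} = 0$ ($c{\left(E \right)} = \left(-2\right) 0 = 0$)
$j = -5$ ($j = \frac{-1 + 11}{-1 - 1} + 0 \left(-17\right) = \frac{10}{-2} + 0 = 10 \left(- \frac{1}{2}\right) + 0 = -5 + 0 = -5$)
$g = 90$ ($g = \left(-3\right) 3 \left(-10\right) = \left(-9\right) \left(-10\right) = 90$)
$\left(j + g\right)^{2} = \left(-5 + 90\right)^{2} = 85^{2} = 7225$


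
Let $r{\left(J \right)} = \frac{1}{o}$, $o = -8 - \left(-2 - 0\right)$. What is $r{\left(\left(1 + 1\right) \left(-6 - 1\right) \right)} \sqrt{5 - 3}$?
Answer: $- \frac{\sqrt{2}}{6} \approx -0.2357$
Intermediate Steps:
$o = -6$ ($o = -8 - \left(-2 + 0\right) = -8 - -2 = -8 + 2 = -6$)
$r{\left(J \right)} = - \frac{1}{6}$ ($r{\left(J \right)} = \frac{1}{-6} = - \frac{1}{6}$)
$r{\left(\left(1 + 1\right) \left(-6 - 1\right) \right)} \sqrt{5 - 3} = - \frac{\sqrt{5 - 3}}{6} = - \frac{\sqrt{2}}{6}$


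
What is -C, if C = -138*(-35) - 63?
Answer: -4767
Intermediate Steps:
C = 4767 (C = 4830 - 63 = 4767)
-C = -1*4767 = -4767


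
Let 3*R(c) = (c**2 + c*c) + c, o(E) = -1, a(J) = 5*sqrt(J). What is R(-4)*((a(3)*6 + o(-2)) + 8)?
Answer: 196/3 + 280*sqrt(3) ≈ 550.31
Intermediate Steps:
R(c) = c/3 + 2*c**2/3 (R(c) = ((c**2 + c*c) + c)/3 = ((c**2 + c**2) + c)/3 = (2*c**2 + c)/3 = (c + 2*c**2)/3 = c/3 + 2*c**2/3)
R(-4)*((a(3)*6 + o(-2)) + 8) = ((1/3)*(-4)*(1 + 2*(-4)))*(((5*sqrt(3))*6 - 1) + 8) = ((1/3)*(-4)*(1 - 8))*((30*sqrt(3) - 1) + 8) = ((1/3)*(-4)*(-7))*((-1 + 30*sqrt(3)) + 8) = 28*(7 + 30*sqrt(3))/3 = 196/3 + 280*sqrt(3)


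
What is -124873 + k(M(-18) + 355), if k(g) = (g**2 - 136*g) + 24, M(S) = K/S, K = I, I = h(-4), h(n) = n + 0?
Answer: -3805088/81 ≈ -46976.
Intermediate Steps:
h(n) = n
I = -4
K = -4
M(S) = -4/S
k(g) = 24 + g**2 - 136*g
-124873 + k(M(-18) + 355) = -124873 + (24 + (-4/(-18) + 355)**2 - 136*(-4/(-18) + 355)) = -124873 + (24 + (-4*(-1/18) + 355)**2 - 136*(-4*(-1/18) + 355)) = -124873 + (24 + (2/9 + 355)**2 - 136*(2/9 + 355)) = -124873 + (24 + (3197/9)**2 - 136*3197/9) = -124873 + (24 + 10220809/81 - 434792/9) = -124873 + 6309625/81 = -3805088/81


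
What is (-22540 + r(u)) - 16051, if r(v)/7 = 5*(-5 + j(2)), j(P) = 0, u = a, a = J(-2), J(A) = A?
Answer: -38766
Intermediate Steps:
a = -2
u = -2
r(v) = -175 (r(v) = 7*(5*(-5 + 0)) = 7*(5*(-5)) = 7*(-25) = -175)
(-22540 + r(u)) - 16051 = (-22540 - 175) - 16051 = -22715 - 16051 = -38766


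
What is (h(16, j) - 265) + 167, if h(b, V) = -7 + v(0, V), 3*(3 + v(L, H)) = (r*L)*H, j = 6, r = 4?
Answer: -108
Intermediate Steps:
v(L, H) = -3 + 4*H*L/3 (v(L, H) = -3 + ((4*L)*H)/3 = -3 + (4*H*L)/3 = -3 + 4*H*L/3)
h(b, V) = -10 (h(b, V) = -7 + (-3 + (4/3)*V*0) = -7 + (-3 + 0) = -7 - 3 = -10)
(h(16, j) - 265) + 167 = (-10 - 265) + 167 = -275 + 167 = -108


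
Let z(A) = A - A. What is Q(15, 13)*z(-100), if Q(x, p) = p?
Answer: 0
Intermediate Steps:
z(A) = 0
Q(15, 13)*z(-100) = 13*0 = 0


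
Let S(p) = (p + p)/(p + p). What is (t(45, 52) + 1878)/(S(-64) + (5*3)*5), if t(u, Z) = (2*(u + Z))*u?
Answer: 2652/19 ≈ 139.58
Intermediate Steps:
S(p) = 1 (S(p) = (2*p)/((2*p)) = (2*p)*(1/(2*p)) = 1)
t(u, Z) = u*(2*Z + 2*u) (t(u, Z) = (2*(Z + u))*u = (2*Z + 2*u)*u = u*(2*Z + 2*u))
(t(45, 52) + 1878)/(S(-64) + (5*3)*5) = (2*45*(52 + 45) + 1878)/(1 + (5*3)*5) = (2*45*97 + 1878)/(1 + 15*5) = (8730 + 1878)/(1 + 75) = 10608/76 = 10608*(1/76) = 2652/19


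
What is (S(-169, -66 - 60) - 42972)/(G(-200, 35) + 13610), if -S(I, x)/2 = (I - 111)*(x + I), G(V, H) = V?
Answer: -104086/6705 ≈ -15.524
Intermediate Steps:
S(I, x) = -2*(-111 + I)*(I + x) (S(I, x) = -2*(I - 111)*(x + I) = -2*(-111 + I)*(I + x))
(S(-169, -66 - 60) - 42972)/(G(-200, 35) + 13610) = ((-2*(-169)² + 222*(-169) + 222*(-66 - 60) - 2*(-169)*(-66 - 60)) - 42972)/(-200 + 13610) = ((-2*28561 - 37518 + 222*(-126) - 2*(-169)*(-126)) - 42972)/13410 = ((-57122 - 37518 - 27972 - 42588) - 42972)*(1/13410) = (-165200 - 42972)*(1/13410) = -208172*1/13410 = -104086/6705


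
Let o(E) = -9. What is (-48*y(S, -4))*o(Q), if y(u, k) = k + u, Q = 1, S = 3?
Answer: -432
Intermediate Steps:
(-48*y(S, -4))*o(Q) = -48*(-4 + 3)*(-9) = -48*(-1)*(-9) = 48*(-9) = -432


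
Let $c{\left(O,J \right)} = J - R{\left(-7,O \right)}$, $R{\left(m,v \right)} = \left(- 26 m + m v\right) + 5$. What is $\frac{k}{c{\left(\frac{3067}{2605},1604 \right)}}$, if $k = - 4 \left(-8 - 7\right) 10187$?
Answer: $\frac{796114050}{1856377} \approx 428.85$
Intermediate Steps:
$R{\left(m,v \right)} = 5 - 26 m + m v$
$c{\left(O,J \right)} = -187 + J + 7 O$ ($c{\left(O,J \right)} = J - \left(5 - -182 - 7 O\right) = J - \left(5 + 182 - 7 O\right) = J - \left(187 - 7 O\right) = J + \left(-187 + 7 O\right) = -187 + J + 7 O$)
$k = 611220$ ($k = \left(-4\right) \left(-15\right) 10187 = 60 \cdot 10187 = 611220$)
$\frac{k}{c{\left(\frac{3067}{2605},1604 \right)}} = \frac{611220}{-187 + 1604 + 7 \cdot \frac{3067}{2605}} = \frac{611220}{-187 + 1604 + \frac{21469}{2605}} = \frac{611220}{\frac{3712754}{2605}} = 611220 \cdot \frac{2605}{3712754} = \frac{796114050}{1856377}$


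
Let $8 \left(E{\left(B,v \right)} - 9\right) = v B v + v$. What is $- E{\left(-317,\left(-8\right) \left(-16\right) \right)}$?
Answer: $649191$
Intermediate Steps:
$E{\left(B,v \right)} = 9 + \frac{v}{8} + \frac{B v^{2}}{8}$ ($E{\left(B,v \right)} = 9 + \frac{v B v + v}{8} = 9 + \frac{B v v + v}{8} = 9 + \frac{B v^{2} + v}{8} = 9 + \frac{v + B v^{2}}{8} = 9 + \left(\frac{v}{8} + \frac{B v^{2}}{8}\right) = 9 + \frac{v}{8} + \frac{B v^{2}}{8}$)
$- E{\left(-317,\left(-8\right) \left(-16\right) \right)} = - (9 + \frac{\left(-8\right) \left(-16\right)}{8} + \frac{1}{8} \left(-317\right) \left(\left(-8\right) \left(-16\right)\right)^{2}) = - (9 + \frac{1}{8} \cdot 128 + \frac{1}{8} \left(-317\right) 128^{2}) = - (9 + 16 + \frac{1}{8} \left(-317\right) 16384) = - (9 + 16 - 649216) = \left(-1\right) \left(-649191\right) = 649191$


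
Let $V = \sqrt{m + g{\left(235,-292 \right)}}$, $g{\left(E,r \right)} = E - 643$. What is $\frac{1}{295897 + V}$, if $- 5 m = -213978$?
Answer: $\frac{1479485}{437774961107} - \frac{\sqrt{1059690}}{437774961107} \approx 3.3772 \cdot 10^{-6}$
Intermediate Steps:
$m = \frac{213978}{5}$ ($m = \left(- \frac{1}{5}\right) \left(-213978\right) = \frac{213978}{5} \approx 42796.0$)
$g{\left(E,r \right)} = -643 + E$
$V = \frac{\sqrt{1059690}}{5}$ ($V = \sqrt{\frac{213978}{5} + \left(-643 + 235\right)} = \sqrt{\frac{213978}{5} - 408} = \sqrt{\frac{211938}{5}} = \frac{\sqrt{1059690}}{5} \approx 205.88$)
$\frac{1}{295897 + V} = \frac{1}{295897 + \frac{\sqrt{1059690}}{5}}$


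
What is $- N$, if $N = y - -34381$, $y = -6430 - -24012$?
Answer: $-51963$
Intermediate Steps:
$y = 17582$ ($y = -6430 + 24012 = 17582$)
$N = 51963$ ($N = 17582 - -34381 = 17582 + 34381 = 51963$)
$- N = \left(-1\right) 51963 = -51963$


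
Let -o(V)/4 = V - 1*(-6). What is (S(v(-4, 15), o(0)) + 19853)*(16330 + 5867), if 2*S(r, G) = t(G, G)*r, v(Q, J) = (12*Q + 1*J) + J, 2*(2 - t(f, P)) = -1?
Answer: 880355217/2 ≈ 4.4018e+8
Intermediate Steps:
t(f, P) = 5/2 (t(f, P) = 2 - ½*(-1) = 2 + ½ = 5/2)
v(Q, J) = 2*J + 12*Q (v(Q, J) = (12*Q + J) + J = (J + 12*Q) + J = 2*J + 12*Q)
o(V) = -24 - 4*V (o(V) = -4*(V - 1*(-6)) = -4*(V + 6) = -4*(6 + V) = -24 - 4*V)
S(r, G) = 5*r/4 (S(r, G) = (5*r/2)/2 = 5*r/4)
(S(v(-4, 15), o(0)) + 19853)*(16330 + 5867) = (5*(2*15 + 12*(-4))/4 + 19853)*(16330 + 5867) = (5*(30 - 48)/4 + 19853)*22197 = ((5/4)*(-18) + 19853)*22197 = (-45/2 + 19853)*22197 = (39661/2)*22197 = 880355217/2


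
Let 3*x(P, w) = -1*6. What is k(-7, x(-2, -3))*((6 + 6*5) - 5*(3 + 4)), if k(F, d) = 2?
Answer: 2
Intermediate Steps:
x(P, w) = -2 (x(P, w) = (-1*6)/3 = (⅓)*(-6) = -2)
k(-7, x(-2, -3))*((6 + 6*5) - 5*(3 + 4)) = 2*((6 + 6*5) - 5*(3 + 4)) = 2*((6 + 30) - 5*7) = 2*(36 - 35) = 2*1 = 2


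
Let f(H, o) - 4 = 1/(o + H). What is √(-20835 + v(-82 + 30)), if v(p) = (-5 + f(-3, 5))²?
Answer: I*√83339/2 ≈ 144.34*I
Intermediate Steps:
f(H, o) = 4 + 1/(H + o) (f(H, o) = 4 + 1/(o + H) = 4 + 1/(H + o))
v(p) = ¼ (v(p) = (-5 + (1 + 4*(-3) + 4*5)/(-3 + 5))² = (-5 + (1 - 12 + 20)/2)² = (-5 + (½)*9)² = (-5 + 9/2)² = (-½)² = ¼)
√(-20835 + v(-82 + 30)) = √(-20835 + ¼) = √(-83339/4) = I*√83339/2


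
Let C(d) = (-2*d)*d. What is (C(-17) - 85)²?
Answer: 439569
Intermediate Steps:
C(d) = -2*d²
(C(-17) - 85)² = (-2*(-17)² - 85)² = (-2*289 - 85)² = (-578 - 85)² = (-663)² = 439569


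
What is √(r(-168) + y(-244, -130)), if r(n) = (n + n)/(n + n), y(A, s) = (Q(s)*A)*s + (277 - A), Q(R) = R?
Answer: I*√4123078 ≈ 2030.5*I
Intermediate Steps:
y(A, s) = 277 - A + A*s² (y(A, s) = (s*A)*s + (277 - A) = (A*s)*s + (277 - A) = A*s² + (277 - A) = 277 - A + A*s²)
r(n) = 1 (r(n) = (2*n)/((2*n)) = (2*n)*(1/(2*n)) = 1)
√(r(-168) + y(-244, -130)) = √(1 + (277 - 1*(-244) - 244*(-130)²)) = √(1 + (277 + 244 - 244*16900)) = √(1 + (277 + 244 - 4123600)) = √(1 - 4123079) = √(-4123078) = I*√4123078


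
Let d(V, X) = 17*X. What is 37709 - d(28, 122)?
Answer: 35635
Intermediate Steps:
37709 - d(28, 122) = 37709 - 17*122 = 37709 - 1*2074 = 37709 - 2074 = 35635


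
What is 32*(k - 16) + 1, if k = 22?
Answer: 193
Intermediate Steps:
32*(k - 16) + 1 = 32*(22 - 16) + 1 = 32*6 + 1 = 192 + 1 = 193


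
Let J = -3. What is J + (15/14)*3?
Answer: 3/14 ≈ 0.21429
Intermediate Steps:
J + (15/14)*3 = -3 + (15/14)*3 = -3 + 45/14 = 3/14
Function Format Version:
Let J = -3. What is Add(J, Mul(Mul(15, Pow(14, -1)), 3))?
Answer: Rational(3, 14) ≈ 0.21429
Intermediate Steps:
Add(J, Mul(Mul(15, Pow(14, -1)), 3)) = Add(-3, Mul(Mul(15, Pow(14, -1)), 3)) = Add(-3, Mul(Mul(15, Rational(1, 14)), 3)) = Add(-3, Mul(Rational(15, 14), 3)) = Add(-3, Rational(45, 14)) = Rational(3, 14)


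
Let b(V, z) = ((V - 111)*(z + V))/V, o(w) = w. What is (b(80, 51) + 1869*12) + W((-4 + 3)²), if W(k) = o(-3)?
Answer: 1789939/80 ≈ 22374.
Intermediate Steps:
b(V, z) = (-111 + V)*(V + z)/V (b(V, z) = ((-111 + V)*(V + z))/V = (-111 + V)*(V + z)/V)
W(k) = -3
(b(80, 51) + 1869*12) + W((-4 + 3)²) = ((-111 + 80 + 51 - 111*51/80) + 1869*12) - 3 = ((-111 + 80 + 51 - 111*51*1/80) + 22428) - 3 = ((-111 + 80 + 51 - 5661/80) + 22428) - 3 = (-4061/80 + 22428) - 3 = 1790179/80 - 3 = 1789939/80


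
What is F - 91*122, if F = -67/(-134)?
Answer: -22203/2 ≈ -11102.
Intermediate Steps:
F = ½ (F = -67*(-1/134) = ½ ≈ 0.50000)
F - 91*122 = ½ - 91*122 = ½ - 11102 = -22203/2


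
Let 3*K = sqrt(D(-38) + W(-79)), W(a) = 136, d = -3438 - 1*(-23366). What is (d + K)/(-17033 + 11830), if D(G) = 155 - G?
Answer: -19928/5203 - sqrt(329)/15609 ≈ -3.8313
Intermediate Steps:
d = 19928 (d = -3438 + 23366 = 19928)
K = sqrt(329)/3 (K = sqrt((155 - 1*(-38)) + 136)/3 = sqrt((155 + 38) + 136)/3 = sqrt(193 + 136)/3 = sqrt(329)/3 ≈ 6.0461)
(d + K)/(-17033 + 11830) = (19928 + sqrt(329)/3)/(-17033 + 11830) = (19928 + sqrt(329)/3)/(-5203) = (19928 + sqrt(329)/3)*(-1/5203) = -19928/5203 - sqrt(329)/15609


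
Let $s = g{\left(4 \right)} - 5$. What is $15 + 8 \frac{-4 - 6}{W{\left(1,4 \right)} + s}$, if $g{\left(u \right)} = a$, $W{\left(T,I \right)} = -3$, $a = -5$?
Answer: $\frac{275}{13} \approx 21.154$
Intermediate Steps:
$g{\left(u \right)} = -5$
$s = -10$ ($s = -5 - 5 = -10$)
$15 + 8 \frac{-4 - 6}{W{\left(1,4 \right)} + s} = 15 + 8 \frac{-4 - 6}{-3 - 10} = 15 + 8 \left(- \frac{10}{-13}\right) = 15 + 8 \left(\left(-10\right) \left(- \frac{1}{13}\right)\right) = 15 + 8 \cdot \frac{10}{13} = 15 + \frac{80}{13} = \frac{275}{13}$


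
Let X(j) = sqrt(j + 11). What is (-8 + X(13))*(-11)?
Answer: 88 - 22*sqrt(6) ≈ 34.111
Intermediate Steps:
X(j) = sqrt(11 + j)
(-8 + X(13))*(-11) = (-8 + sqrt(11 + 13))*(-11) = (-8 + sqrt(24))*(-11) = (-8 + 2*sqrt(6))*(-11) = 88 - 22*sqrt(6)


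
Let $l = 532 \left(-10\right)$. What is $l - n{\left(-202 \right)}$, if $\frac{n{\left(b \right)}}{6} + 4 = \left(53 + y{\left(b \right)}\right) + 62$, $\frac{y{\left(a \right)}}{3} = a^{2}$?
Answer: $-740458$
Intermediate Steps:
$y{\left(a \right)} = 3 a^{2}$
$l = -5320$
$n{\left(b \right)} = 666 + 18 b^{2}$ ($n{\left(b \right)} = -24 + 6 \left(\left(53 + 3 b^{2}\right) + 62\right) = -24 + 6 \left(115 + 3 b^{2}\right) = -24 + \left(690 + 18 b^{2}\right) = 666 + 18 b^{2}$)
$l - n{\left(-202 \right)} = -5320 - \left(666 + 18 \left(-202\right)^{2}\right) = -5320 - \left(666 + 18 \cdot 40804\right) = -5320 - \left(666 + 734472\right) = -5320 - 735138 = -740458$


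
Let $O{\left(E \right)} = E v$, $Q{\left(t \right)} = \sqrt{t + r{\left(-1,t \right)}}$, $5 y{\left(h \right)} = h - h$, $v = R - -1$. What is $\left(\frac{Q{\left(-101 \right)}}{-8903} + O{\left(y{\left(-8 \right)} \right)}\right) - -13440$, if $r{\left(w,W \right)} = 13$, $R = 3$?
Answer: $13440 - \frac{2 i \sqrt{22}}{8903} \approx 13440.0 - 0.0010537 i$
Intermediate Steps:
$v = 4$ ($v = 3 - -1 = 3 + 1 = 4$)
$y{\left(h \right)} = 0$ ($y{\left(h \right)} = \frac{h - h}{5} = \frac{1}{5} \cdot 0 = 0$)
$Q{\left(t \right)} = \sqrt{13 + t}$ ($Q{\left(t \right)} = \sqrt{t + 13} = \sqrt{13 + t}$)
$O{\left(E \right)} = 4 E$ ($O{\left(E \right)} = E 4 = 4 E$)
$\left(\frac{Q{\left(-101 \right)}}{-8903} + O{\left(y{\left(-8 \right)} \right)}\right) - -13440 = \left(\frac{\sqrt{13 - 101}}{-8903} + 4 \cdot 0\right) - -13440 = \left(\sqrt{-88} \left(- \frac{1}{8903}\right) + 0\right) + 13440 = \left(2 i \sqrt{22} \left(- \frac{1}{8903}\right) + 0\right) + 13440 = \left(- \frac{2 i \sqrt{22}}{8903} + 0\right) + 13440 = - \frac{2 i \sqrt{22}}{8903} + 13440 = 13440 - \frac{2 i \sqrt{22}}{8903}$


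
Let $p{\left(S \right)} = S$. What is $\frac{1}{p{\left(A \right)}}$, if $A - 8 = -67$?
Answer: $- \frac{1}{59} \approx -0.016949$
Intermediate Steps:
$A = -59$ ($A = 8 - 67 = -59$)
$\frac{1}{p{\left(A \right)}} = \frac{1}{-59} = - \frac{1}{59}$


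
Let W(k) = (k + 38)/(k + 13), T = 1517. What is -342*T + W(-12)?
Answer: -518788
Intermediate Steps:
W(k) = (38 + k)/(13 + k)
-342*T + W(-12) = -342*1517 + (38 - 12)/(13 - 12) = -518814 + 26/1 = -518814 + 1*26 = -518814 + 26 = -518788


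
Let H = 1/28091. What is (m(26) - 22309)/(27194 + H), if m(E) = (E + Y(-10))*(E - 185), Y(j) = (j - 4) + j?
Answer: -635615057/763906655 ≈ -0.83206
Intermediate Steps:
Y(j) = -4 + 2*j (Y(j) = (-4 + j) + j = -4 + 2*j)
m(E) = (-185 + E)*(-24 + E) (m(E) = (E + (-4 + 2*(-10)))*(E - 185) = (E + (-4 - 20))*(-185 + E) = (E - 24)*(-185 + E) = (-24 + E)*(-185 + E) = (-185 + E)*(-24 + E))
H = 1/28091 ≈ 3.5599e-5
(m(26) - 22309)/(27194 + H) = ((4440 + 26² - 209*26) - 22309)/(27194 + 1/28091) = ((4440 + 676 - 5434) - 22309)/(763906655/28091) = (-318 - 22309)*(28091/763906655) = -22627*28091/763906655 = -635615057/763906655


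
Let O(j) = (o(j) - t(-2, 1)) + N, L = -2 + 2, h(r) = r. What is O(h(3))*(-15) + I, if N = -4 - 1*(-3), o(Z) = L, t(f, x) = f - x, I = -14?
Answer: -44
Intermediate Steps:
L = 0
o(Z) = 0
N = -1 (N = -4 + 3 = -1)
O(j) = 2 (O(j) = (0 - (-2 - 1*1)) - 1 = (0 - (-2 - 1)) - 1 = (0 - 1*(-3)) - 1 = (0 + 3) - 1 = 3 - 1 = 2)
O(h(3))*(-15) + I = 2*(-15) - 14 = -30 - 14 = -44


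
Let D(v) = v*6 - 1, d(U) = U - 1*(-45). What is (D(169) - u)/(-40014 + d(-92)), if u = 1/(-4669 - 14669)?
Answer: -2798485/110671374 ≈ -0.025286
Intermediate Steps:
d(U) = 45 + U (d(U) = U + 45 = 45 + U)
D(v) = -1 + 6*v (D(v) = 6*v - 1 = -1 + 6*v)
u = -1/19338 (u = 1/(-19338) = -1/19338 ≈ -5.1712e-5)
(D(169) - u)/(-40014 + d(-92)) = ((-1 + 6*169) - 1*(-1/19338))/(-40014 + (45 - 92)) = ((-1 + 1014) + 1/19338)/(-40014 - 47) = (1013 + 1/19338)/(-40061) = (19589395/19338)*(-1/40061) = -2798485/110671374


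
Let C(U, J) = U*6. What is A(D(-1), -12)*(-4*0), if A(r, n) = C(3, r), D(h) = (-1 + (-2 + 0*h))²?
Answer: 0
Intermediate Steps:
D(h) = 9 (D(h) = (-1 + (-2 + 0))² = (-1 - 2)² = (-3)² = 9)
C(U, J) = 6*U
A(r, n) = 18 (A(r, n) = 6*3 = 18)
A(D(-1), -12)*(-4*0) = 18*(-4*0) = 18*0 = 0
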